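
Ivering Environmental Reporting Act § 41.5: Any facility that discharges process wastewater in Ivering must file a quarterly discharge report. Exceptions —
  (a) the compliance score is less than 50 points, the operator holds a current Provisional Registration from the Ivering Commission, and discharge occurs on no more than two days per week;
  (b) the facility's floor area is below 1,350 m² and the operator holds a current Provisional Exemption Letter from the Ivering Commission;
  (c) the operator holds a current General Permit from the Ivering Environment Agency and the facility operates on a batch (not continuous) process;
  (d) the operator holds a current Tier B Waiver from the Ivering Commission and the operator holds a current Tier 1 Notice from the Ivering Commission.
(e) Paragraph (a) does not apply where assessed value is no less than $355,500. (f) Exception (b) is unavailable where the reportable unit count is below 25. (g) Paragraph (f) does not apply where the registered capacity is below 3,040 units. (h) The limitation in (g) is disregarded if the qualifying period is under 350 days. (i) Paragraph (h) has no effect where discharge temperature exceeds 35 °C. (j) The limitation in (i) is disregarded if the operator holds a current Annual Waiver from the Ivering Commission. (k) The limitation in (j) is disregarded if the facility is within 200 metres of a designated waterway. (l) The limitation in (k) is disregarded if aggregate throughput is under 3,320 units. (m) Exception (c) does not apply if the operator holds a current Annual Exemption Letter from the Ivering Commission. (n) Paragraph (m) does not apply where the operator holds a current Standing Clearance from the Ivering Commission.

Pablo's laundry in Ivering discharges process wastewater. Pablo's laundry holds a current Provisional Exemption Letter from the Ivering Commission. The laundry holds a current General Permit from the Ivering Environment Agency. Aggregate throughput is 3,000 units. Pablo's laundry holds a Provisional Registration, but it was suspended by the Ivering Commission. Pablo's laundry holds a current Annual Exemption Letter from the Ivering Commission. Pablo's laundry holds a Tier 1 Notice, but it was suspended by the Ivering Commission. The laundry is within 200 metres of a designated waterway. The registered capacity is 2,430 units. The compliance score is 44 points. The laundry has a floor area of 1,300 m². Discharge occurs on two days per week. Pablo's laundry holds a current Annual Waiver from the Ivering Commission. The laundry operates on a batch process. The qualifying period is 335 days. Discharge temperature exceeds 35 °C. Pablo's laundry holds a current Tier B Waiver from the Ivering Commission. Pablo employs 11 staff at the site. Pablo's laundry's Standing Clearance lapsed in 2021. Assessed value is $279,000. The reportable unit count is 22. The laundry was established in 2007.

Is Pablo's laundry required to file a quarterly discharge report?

Yes — Pablo's laundry must file a quarterly discharge report.

Exception (a) fails — no current Provisional Registration is held.
Exception (b) is satisfied on its face — the facility's floor area is 1,300 m², below the 1,350 m² limit; a current Provisional Exemption Letter is held. But applying paragraphs (f)–(l): (f) operates against (b): the reportable unit count is 22, below the 25 limit. (g) is triggered (the registered capacity is 2,430 units, below the 3,040 units limit), but is displaced by (h): (h) is engaged — the qualifying period is 335 days, under the 350 days limit. (i) would limit (h) — discharge temperature exceeds 35 °C — but (j) sets (i) aside: (j) operates — a current Annual Waiver is held. (k) would limit (j) — the laundry is within 200 m of a designated waterway — but (l) sets (k) aside: (l) operates against (k): aggregate throughput is 3,000 units, under the 3,320 units limit. (b) is therefore removed.
All of (c)'s requirements are met (a current General Permit is held; the facility operates on a batch process). Turning to paragraphs (m)–(n): (m) is triggered — a current Annual Exemption Letter is held. (n), which would lift (m), is not triggered — there is no Standing Clearance in force. So (c) is unavailable.
Exception (d) requires that the operator holds a current Tier 1 Notice from the Ivering Commission; but no current Tier 1 Notice is held, so (d) is unavailable.
No exception displaces § 41.5.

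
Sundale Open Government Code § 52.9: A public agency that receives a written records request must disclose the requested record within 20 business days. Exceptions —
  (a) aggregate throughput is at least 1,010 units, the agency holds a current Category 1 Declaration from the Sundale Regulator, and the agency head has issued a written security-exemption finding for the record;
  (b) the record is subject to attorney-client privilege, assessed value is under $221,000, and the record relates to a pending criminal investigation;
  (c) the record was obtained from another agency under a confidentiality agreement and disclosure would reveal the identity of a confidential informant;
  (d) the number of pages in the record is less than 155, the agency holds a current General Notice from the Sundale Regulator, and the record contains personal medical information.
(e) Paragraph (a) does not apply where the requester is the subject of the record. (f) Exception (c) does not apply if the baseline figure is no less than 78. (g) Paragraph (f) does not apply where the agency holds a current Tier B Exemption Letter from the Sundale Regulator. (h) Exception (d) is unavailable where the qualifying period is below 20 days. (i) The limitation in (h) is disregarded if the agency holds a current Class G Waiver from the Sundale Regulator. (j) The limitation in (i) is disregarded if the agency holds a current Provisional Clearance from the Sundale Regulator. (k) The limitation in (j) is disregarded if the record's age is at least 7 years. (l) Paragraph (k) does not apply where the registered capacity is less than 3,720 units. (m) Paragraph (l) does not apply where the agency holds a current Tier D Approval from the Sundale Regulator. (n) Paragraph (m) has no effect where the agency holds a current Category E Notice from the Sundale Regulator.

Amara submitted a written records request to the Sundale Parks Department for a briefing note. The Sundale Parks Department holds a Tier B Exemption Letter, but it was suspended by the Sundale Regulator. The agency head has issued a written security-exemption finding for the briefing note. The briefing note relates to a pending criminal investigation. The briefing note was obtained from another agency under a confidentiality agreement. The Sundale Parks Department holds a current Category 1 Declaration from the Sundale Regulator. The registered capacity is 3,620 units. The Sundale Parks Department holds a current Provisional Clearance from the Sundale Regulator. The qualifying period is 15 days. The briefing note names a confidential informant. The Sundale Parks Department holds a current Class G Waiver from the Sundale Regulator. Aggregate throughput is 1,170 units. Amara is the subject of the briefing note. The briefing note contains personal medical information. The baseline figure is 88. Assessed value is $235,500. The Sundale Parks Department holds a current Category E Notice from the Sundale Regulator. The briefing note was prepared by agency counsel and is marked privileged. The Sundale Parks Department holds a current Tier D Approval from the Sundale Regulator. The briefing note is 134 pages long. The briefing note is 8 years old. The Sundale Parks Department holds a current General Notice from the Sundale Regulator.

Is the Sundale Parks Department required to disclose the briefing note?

Exception (a): aggregate throughput is 1,170 units, meeting the 1,010 units threshold; a current Category 1 Declaration is held; a written security-exemption finding has been issued — every condition holds. But applying paragraph (e): (e) is triggered — Amara is the subject of the briefing note. So (a) is unavailable.
Exception (b) requires that assessed value is under $221,000; but assessed value is $235,500, not under $221,000, so (b) is unavailable.
Exception (c): the briefing note was obtained under a confidentiality agreement; the briefing note names a confidential informant — every condition holds. But: (f) operates against (c): the baseline figure is 88, meeting the 78 threshold. (g), which would lift (f), is not triggered — there is no Tier B Exemption Letter in force. So (c) is unavailable.
Exception (d): the number of pages in the record is 134, less than the 155 limit; a current General Notice is held; the briefing note contains personal medical information — every condition holds. But: (h) operates — the qualifying period is 15 days, below the 20 days limit. (i) would limit (h) — a current Class G Waiver is held — but (j) sets (i) aside: (j) operates — a current Provisional Clearance is held. (k) would limit (j) — the record's age is 8 years, meeting the 7 years threshold — but (l) sets (k) aside: (l) operates — the registered capacity is 3,620 units, less than the 3,720 units limit. (m) is engaged (a current Tier D Approval is held), but is overridden by (n): (n) operates against (m): a current Category E Notice is held. (d) is therefore removed.
No exception displaces § 52.9.

Yes — the Sundale Parks Department must disclose the briefing note.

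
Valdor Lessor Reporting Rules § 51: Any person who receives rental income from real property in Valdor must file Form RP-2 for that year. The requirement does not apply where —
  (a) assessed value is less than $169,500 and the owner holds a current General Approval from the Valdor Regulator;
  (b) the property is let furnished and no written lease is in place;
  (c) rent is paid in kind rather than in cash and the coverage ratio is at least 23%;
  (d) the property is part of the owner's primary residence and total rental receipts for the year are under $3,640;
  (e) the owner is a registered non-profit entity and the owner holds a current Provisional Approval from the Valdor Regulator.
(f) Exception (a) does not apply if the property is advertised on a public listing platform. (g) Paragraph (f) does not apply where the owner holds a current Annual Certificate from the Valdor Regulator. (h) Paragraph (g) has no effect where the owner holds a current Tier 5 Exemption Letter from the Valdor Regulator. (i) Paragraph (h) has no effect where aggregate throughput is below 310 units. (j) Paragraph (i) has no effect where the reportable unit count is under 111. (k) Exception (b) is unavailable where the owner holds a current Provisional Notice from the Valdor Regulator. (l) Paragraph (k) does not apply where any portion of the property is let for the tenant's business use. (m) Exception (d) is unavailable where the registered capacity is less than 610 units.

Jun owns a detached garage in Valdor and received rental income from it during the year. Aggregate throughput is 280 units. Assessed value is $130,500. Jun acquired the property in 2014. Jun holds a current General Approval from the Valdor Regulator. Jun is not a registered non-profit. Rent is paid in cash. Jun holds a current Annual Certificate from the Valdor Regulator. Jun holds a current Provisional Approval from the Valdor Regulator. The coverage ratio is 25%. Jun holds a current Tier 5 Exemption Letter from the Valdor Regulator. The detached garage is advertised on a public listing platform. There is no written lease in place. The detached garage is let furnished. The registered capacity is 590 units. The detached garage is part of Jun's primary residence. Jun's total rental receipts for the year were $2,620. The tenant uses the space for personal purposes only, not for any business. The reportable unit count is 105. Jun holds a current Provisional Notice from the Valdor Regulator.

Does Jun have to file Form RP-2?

Exception (a)'s conditions are all satisfied: assessed value is $130,500, less than the $169,500 limit; a current General Approval is held. But: (f) is triggered — the property is publicly advertised. (g) would limit (f) — a current Annual Certificate is held — but (h) sets (g) aside: (h) operates against (g): a current Tier 5 Exemption Letter is held. (i) would limit (h) — aggregate throughput is 280 units, below the 310 units limit — but (j) sets (i) aside: (j) operates against (i): the reportable unit count is 105, under the 111 limit. Exception (a) does not apply.
All of (b)'s requirements are met (the property is let furnished; there is no written lease). However, paragraphs (k)–(l) must be considered: (k) is engaged — a current Provisional Notice is held. (l) does not operate here (the space is used for personal purposes only), so (k) stands. So (b) is unavailable.
Exception (c) does not apply: rent is paid in cash.
Exception (d): the detached garage is part of the primary residence; total rental receipts for the year are $2,620, under the $3,640 limit — every condition holds. However, paragraph (m) must be considered: (m) operates against (d): the registered capacity is 590 units, less than the 610 units limit. So (d) is unavailable.
Exception (e) does not apply: Jun is not a registered non-profit.
No exception applies. The general rule governs.

Yes — Jun must file Form RP-2.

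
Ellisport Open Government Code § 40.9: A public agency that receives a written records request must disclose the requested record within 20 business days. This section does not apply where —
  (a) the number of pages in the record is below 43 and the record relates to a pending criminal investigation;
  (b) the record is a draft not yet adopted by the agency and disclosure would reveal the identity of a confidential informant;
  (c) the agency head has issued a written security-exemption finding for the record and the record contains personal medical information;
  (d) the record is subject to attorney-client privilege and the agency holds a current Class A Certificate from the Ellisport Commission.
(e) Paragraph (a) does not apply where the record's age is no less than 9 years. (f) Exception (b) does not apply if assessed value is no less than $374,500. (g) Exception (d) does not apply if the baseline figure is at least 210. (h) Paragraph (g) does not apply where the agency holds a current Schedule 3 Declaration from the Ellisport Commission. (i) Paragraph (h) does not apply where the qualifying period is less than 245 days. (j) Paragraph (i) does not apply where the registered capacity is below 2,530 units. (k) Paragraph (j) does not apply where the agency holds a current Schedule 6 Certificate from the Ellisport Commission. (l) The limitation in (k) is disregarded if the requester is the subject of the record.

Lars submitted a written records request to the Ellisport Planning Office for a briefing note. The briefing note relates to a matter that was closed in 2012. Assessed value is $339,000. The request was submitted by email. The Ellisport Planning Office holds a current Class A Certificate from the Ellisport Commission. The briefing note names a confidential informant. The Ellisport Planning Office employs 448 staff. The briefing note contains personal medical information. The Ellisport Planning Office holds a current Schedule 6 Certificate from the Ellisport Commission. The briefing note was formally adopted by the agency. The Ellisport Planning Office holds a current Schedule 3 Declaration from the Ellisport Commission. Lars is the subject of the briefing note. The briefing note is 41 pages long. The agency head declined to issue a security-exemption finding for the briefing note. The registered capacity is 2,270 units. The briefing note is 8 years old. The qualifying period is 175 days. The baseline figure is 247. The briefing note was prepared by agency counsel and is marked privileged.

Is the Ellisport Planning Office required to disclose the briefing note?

No — exception (d) applies; the Ellisport Planning Office is not required to disclose the briefing note.

Exception (a) does not apply: the briefing note relates to a closed matter.
Exception (b) requires that the record is a draft not yet adopted by the agency; but the briefing note has been formally adopted, so (b) is unavailable.
Exception (c) fails — the agency head declined to issue a security-exemption finding.
Exception (d)'s conditions are all satisfied: the briefing note is privileged; a current Class A Certificate is held. Under paragraphs (g)–(l): (g) is engaged (the baseline figure is 247, meeting the 210 threshold), but is set aside by (h): (h) applies — a current Schedule 3 Declaration is held. (i) would limit (h) — the qualifying period is 175 days, less than the 245 days limit — but (j) sets (i) aside: (j) is triggered — the registered capacity is 2,270 units, below the 2,530 units limit. (k) would limit (j) — a current Schedule 6 Certificate is held — but (l) sets (k) aside: (l) is engaged — Lars is the subject of the briefing note. Exception (d) stands.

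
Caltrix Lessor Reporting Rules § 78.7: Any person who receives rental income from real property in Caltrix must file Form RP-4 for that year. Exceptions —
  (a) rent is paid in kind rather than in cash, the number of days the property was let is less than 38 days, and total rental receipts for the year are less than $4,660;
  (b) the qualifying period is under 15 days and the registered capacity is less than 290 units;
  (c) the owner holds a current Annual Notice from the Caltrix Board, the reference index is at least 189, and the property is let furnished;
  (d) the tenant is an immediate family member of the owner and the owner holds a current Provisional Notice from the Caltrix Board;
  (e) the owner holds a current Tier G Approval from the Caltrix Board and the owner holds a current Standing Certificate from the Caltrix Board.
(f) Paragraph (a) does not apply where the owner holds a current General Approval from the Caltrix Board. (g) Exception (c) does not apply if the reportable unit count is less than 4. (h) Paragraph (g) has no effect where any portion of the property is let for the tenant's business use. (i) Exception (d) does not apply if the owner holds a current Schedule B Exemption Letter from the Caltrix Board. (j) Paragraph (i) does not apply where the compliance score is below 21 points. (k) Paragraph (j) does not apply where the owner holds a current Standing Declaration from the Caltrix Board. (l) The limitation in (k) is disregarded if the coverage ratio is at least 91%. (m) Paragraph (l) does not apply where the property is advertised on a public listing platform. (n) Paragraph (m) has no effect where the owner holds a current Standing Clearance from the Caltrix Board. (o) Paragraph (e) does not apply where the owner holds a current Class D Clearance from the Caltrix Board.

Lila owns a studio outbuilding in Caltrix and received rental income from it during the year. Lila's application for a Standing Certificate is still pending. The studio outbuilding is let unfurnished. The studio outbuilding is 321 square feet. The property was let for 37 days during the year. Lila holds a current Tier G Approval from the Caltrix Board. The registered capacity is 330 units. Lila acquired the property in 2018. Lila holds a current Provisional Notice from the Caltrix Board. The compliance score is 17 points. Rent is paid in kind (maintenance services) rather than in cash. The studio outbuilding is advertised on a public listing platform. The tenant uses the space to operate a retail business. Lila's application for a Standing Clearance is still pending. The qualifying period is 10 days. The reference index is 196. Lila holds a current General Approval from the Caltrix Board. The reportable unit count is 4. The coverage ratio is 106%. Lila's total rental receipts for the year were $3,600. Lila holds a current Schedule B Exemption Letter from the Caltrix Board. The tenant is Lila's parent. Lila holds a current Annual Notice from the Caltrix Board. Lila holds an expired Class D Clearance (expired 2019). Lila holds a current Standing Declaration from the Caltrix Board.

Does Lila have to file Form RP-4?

Exception (a): rent is paid in kind; the number of days the property was let is 37 days, less than the 38 days limit; total rental receipts for the year are $3,600, less than the $4,660 limit — every condition holds. Turning to paragraph (f): (f) operates against (a): a current General Approval is held. (a) is therefore removed.
Exception (b) fails — the registered capacity is 330 units, not less than 290 units.
Exception (c) does not apply: the property is let unfurnished.
Exception (d) is satisfied on its face — the tenant is an immediate family member; a current Provisional Notice is held. But: (i) is triggered — a current Schedule B Exemption Letter is held. (j) operates (the compliance score is 17 points, below the 21 points limit), but yields to (k): (k) is triggered — a current Standing Declaration is held. (l) is triggered (the coverage ratio is 106%, meeting the 91% threshold), but is set aside by (m): (m) operates against (l): the property is publicly advertised. (n), which would lift (m), is not triggered — no current Standing Clearance is held. Exception (d) does not apply.
Exception (e) fails — there is no Standing Certificate in force.
No exception displaces § 78.7.

Yes — Lila must file Form RP-4.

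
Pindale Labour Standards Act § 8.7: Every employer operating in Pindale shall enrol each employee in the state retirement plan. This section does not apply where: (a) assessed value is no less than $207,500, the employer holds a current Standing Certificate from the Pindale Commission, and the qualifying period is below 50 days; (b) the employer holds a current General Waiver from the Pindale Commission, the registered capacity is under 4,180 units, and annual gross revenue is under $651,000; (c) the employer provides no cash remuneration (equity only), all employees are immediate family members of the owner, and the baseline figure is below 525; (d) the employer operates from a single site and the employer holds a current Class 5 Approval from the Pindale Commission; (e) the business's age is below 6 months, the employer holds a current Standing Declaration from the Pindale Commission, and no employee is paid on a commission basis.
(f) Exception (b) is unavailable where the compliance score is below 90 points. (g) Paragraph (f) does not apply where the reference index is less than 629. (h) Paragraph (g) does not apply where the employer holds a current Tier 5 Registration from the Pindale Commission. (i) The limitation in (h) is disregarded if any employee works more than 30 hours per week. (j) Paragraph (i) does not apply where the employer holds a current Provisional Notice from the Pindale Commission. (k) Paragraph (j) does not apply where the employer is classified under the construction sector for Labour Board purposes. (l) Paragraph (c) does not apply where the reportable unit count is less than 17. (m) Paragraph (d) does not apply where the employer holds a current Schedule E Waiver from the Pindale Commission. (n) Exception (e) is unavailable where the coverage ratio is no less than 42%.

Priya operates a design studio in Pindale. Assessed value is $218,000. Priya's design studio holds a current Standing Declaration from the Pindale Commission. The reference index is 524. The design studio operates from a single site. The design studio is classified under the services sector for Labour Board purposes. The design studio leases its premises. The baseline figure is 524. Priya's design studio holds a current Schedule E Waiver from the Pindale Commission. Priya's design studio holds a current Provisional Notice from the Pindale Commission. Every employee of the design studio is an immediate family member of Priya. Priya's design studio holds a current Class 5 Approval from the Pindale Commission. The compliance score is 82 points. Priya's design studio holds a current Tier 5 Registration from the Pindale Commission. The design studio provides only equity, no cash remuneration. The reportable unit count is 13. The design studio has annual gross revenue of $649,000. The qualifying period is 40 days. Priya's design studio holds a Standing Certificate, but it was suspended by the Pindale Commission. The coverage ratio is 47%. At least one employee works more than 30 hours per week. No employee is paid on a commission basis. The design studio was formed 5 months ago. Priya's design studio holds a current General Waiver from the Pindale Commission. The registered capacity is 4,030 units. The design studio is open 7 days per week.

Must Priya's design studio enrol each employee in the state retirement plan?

Exception (a) requires that the employer holds a current Standing Certificate from the Pindale Commission; but no current Standing Certificate is held, so (a) is unavailable.
All of (b)'s requirements are met (a current General Waiver is held; the registered capacity is 4,030 units, under the 4,180 units limit; annual gross revenue is $649,000, under the $651,000 limit). However, paragraphs (f)–(k) must be considered: (f) operates — the compliance score is 82 points, below the 90 points limit. (g) is engaged (the reference index is 524, less than the 629 limit), but is set aside by (h): (h) operates against (g): a current Tier 5 Registration is held. (i) would limit (h) — at least one employee exceeds 30 hours/week — but (j) sets (i) aside: (j) operates against (i): a current Provisional Notice is held. (k) does not operate here (the design studio is classified under the services sector), so (j) stands. Exception (b) does not apply.
Exception (c)'s conditions are all satisfied: remuneration is equity-only; every employee is an immediate family member; the baseline figure is 524, below the 525 limit. Turning to paragraph (l): (l) applies — the reportable unit count is 13, less than the 17 limit. Exception (c) does not apply.
All of (d)'s requirements are met (the employer operates from a single site; a current Class 5 Approval is held). But applying paragraph (m): (m) operates — a current Schedule E Waiver is held. So (d) is unavailable.
Exception (e)'s conditions are all satisfied: the business's age is 5 months, below the 6 months limit; a current Standing Declaration is held; no employee is paid on commission. Turning to paragraph (n): (n) operates against (e): the coverage ratio is 47%, meeting the 42% threshold. Exception (e) does not apply.
Every exception is unavailable, so the rule governs.

Yes — Priya's design studio must enrol each employee in the state retirement plan.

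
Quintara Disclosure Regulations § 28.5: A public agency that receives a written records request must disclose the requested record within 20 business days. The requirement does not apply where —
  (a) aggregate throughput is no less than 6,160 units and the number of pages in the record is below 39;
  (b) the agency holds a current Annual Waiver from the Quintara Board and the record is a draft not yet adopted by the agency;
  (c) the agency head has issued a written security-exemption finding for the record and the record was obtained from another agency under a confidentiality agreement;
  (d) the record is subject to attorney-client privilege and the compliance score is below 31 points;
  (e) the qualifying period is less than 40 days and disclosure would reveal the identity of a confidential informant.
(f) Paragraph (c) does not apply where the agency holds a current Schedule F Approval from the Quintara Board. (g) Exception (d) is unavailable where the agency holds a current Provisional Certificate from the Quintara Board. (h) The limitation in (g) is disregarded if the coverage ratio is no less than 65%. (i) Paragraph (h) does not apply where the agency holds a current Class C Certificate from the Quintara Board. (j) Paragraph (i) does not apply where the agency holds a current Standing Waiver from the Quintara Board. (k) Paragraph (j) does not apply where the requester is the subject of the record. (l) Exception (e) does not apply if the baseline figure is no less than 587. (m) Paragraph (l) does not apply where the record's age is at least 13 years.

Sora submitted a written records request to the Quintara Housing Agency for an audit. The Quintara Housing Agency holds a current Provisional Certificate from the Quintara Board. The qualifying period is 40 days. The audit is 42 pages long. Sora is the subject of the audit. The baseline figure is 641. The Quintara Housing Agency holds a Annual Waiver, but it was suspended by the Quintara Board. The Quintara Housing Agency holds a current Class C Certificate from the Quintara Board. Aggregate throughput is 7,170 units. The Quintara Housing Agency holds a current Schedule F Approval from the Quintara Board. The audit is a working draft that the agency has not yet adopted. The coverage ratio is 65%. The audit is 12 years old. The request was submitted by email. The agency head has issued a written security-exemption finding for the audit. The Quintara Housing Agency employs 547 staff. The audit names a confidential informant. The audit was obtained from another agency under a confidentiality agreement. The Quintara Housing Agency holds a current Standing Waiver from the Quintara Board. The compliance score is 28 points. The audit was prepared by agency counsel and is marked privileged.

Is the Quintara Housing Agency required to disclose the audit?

Exception (a) fails — the number of pages in the record is 42, not below 39.
Exception (b) fails — no current Annual Waiver is held.
All of (c)'s requirements are met (a written security-exemption finding has been issued; the audit was obtained under a confidentiality agreement). But: (f) operates against (c): a current Schedule F Approval is held. Exception (c) does not apply.
Exception (d) is satisfied on its face — the audit is privileged; the compliance score is 28 points, below the 31 points limit. However, paragraphs (g)–(k) must be considered: (g) operates against (d): a current Provisional Certificate is held. (h) is triggered (the coverage ratio is 65%, meeting the 65% threshold), but is set aside by (i): (i) is engaged — a current Class C Certificate is held. (j) would limit (i) — a current Standing Waiver is held — but (k) sets (j) aside: (k) operates against (j): Sora is the subject of the audit. (d) is therefore removed.
Exception (e) requires that the qualifying period is less than 40 days; but the qualifying period is 40 days, not less than 40 days, so (e) is unavailable.
No exception applies. The general rule governs.

Yes — the Quintara Housing Agency must disclose the audit.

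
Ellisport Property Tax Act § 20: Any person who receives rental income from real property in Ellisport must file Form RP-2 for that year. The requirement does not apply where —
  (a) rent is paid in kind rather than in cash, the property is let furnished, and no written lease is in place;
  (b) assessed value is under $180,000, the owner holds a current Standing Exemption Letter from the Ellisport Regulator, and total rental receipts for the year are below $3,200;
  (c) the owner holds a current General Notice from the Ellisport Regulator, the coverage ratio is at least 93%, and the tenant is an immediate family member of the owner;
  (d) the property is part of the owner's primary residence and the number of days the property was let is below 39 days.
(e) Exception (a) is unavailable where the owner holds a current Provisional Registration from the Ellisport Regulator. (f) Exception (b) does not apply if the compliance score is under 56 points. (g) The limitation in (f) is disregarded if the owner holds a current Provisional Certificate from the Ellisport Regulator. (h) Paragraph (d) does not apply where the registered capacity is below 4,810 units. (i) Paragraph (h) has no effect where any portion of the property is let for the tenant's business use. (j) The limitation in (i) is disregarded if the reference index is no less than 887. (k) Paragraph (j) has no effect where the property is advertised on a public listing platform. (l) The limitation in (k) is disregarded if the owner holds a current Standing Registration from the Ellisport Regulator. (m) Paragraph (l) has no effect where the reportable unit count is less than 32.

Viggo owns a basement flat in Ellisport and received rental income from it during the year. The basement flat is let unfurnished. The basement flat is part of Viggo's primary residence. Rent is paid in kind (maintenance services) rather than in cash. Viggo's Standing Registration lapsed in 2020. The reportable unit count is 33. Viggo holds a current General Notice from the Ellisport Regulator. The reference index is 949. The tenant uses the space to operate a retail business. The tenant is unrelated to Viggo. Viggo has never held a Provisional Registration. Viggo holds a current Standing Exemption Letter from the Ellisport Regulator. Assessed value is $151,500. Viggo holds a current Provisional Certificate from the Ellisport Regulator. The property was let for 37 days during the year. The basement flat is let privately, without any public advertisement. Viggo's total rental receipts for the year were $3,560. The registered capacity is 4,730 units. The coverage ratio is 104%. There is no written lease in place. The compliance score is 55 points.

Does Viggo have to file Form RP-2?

Exception (a) fails — the property is let unfurnished.
Exception (b) fails — total rental receipts for the year are $3,560, not below $3,200.
Exception (c) requires that the tenant is an immediate family member of the owner; but the tenant is unrelated to the owner, so (c) is unavailable.
Exception (d)'s conditions are all satisfied: the basement flat is part of the primary residence; the number of days the property was let is 37 days, below the 39 days limit. But: (h) operates against (d): the registered capacity is 4,730 units, below the 4,810 units limit. (i) would limit (h) — the space is let for business use — but (j) sets (i) aside: (j) operates against (i): the reference index is 949, meeting the 887 threshold. (k) is not triggered (the property is let privately without advertisement), so (j) stands. Exception (d) does not apply.
No exception is made out. Viggo falls within the general rule.

Yes — Viggo must file Form RP-2.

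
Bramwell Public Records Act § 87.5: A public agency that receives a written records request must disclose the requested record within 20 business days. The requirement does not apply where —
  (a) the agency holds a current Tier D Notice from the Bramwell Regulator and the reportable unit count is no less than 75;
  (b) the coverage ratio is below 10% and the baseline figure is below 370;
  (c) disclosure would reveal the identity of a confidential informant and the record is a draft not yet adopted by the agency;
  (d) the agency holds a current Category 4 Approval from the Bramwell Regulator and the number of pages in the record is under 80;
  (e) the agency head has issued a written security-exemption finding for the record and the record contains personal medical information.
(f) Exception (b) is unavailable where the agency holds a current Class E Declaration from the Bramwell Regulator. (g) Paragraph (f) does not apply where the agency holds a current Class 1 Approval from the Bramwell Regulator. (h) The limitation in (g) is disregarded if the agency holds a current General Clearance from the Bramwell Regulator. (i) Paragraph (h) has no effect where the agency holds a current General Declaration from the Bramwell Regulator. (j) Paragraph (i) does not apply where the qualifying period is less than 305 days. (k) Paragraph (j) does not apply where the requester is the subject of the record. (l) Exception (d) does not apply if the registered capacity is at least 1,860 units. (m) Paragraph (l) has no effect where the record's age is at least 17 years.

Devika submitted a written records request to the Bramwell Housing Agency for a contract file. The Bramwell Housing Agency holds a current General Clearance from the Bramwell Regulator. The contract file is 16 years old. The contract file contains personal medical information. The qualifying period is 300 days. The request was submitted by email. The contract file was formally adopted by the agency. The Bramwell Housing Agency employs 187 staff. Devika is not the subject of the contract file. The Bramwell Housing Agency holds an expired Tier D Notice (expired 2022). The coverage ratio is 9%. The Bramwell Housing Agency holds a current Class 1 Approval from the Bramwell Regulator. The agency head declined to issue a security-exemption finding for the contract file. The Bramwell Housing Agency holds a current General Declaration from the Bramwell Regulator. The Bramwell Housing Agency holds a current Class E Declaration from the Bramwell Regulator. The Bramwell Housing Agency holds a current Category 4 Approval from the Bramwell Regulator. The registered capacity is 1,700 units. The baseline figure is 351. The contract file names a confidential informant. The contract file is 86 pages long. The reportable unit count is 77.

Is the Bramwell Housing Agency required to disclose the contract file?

Exception (a) does not apply: no current Tier D Notice is held.
Exception (b): the coverage ratio is 9%, below the 10% limit; the baseline figure is 351, below the 370 limit — every condition holds. But: (f) operates — a current Class E Declaration is held. (g) applies (a current Class 1 Approval is held), but is overridden by (h): (h) applies — a current General Clearance is held. (i) is engaged (a current General Declaration is held), but is set aside by (j): (j) operates against (i): the qualifying period is 300 days, less than the 305 days limit. (k), which would lift (j), is not triggered — Devika is not the subject of the contract file. Exception (b) does not apply.
Exception (c) does not apply: the contract file has been formally adopted.
Exception (d) does not apply: the number of pages in the record is 86, not under 80.
Exception (e) requires that the agency head has issued a written security-exemption finding for the record; but the agency head declined to issue a security-exemption finding, so (e) is unavailable.
Every exception is unavailable, so the rule governs.

Yes — the Bramwell Housing Agency must disclose the contract file.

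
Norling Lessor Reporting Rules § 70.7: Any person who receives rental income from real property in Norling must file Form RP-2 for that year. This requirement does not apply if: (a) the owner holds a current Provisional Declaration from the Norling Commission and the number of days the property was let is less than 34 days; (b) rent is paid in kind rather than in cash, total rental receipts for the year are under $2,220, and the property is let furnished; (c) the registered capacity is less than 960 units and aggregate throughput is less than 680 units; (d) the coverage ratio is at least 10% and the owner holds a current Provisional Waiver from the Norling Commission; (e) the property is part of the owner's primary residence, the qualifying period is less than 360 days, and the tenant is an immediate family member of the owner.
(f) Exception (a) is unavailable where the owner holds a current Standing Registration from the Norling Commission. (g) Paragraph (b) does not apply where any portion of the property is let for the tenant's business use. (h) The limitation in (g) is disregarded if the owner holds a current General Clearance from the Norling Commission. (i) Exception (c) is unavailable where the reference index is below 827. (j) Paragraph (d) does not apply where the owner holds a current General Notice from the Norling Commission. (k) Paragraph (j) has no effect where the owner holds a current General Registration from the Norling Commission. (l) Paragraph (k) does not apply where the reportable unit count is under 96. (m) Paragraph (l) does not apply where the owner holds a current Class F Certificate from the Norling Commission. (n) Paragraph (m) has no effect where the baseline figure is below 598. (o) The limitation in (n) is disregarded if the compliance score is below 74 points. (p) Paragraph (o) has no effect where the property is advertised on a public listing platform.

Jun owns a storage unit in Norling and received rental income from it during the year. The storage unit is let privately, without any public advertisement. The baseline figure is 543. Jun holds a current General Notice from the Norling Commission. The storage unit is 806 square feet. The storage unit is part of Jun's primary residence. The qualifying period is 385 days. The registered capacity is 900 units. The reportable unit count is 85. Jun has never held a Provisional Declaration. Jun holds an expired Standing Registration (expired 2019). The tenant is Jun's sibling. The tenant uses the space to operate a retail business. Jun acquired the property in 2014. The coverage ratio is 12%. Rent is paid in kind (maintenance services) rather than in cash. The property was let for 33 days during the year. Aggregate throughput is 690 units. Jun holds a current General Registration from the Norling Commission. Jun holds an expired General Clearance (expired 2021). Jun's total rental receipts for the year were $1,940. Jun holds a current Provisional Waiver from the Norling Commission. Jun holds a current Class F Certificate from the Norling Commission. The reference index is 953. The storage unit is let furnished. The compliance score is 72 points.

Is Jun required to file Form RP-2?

Exception (a) does not apply: there is no Provisional Declaration in force.
All of (b)'s requirements are met (rent is paid in kind; total rental receipts for the year are $1,940, under the $2,220 limit; the property is let furnished). But applying paragraphs (g)–(h): (g) applies — the space is let for business use. (h), which would lift (g), is inapplicable — there is no General Clearance in force. So (b) is unavailable.
Exception (c) does not apply: aggregate throughput is 690 units, not less than 680 units.
Exception (d)'s conditions are all satisfied: the coverage ratio is 12%, meeting the 10% threshold; a current Provisional Waiver is held. Considering the limiting provisions: (j) operates (a current General Notice is held), but is overridden by (k): (k) is engaged — a current General Registration is held. (l) would limit (k) — the reportable unit count is 85, under the 96 limit — but (m) sets (l) aside: (m) operates against (l): a current Class F Certificate is held. (n) would limit (m) — the baseline figure is 543, below the 598 limit — but (o) sets (n) aside: (o) is engaged — the compliance score is 72 points, below the 74 points limit. (p) is not engaged (the property is let privately without advertisement), so (o) stands. (d) remains available.
Exception (e) does not apply: the qualifying period is 385 days, not less than 360 days.

No — exception (d) applies; Jun is not required to file Form RP-2.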